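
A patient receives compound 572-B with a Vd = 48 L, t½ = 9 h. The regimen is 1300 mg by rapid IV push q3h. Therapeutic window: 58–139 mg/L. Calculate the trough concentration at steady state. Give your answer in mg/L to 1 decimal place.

104.2 mg/L

k = ln2/t½ = ln2/9 ≈ 0.077016 h⁻¹; fraction remaining f = e^(−kτ) = e^(−0.077016×3) ≈ 0.7937.
At steady state, accumulation factor R = 1/(1 − e^(−kτ)) ≈ 4.8473.
Each bolus raises the concentration by D/Vd = 1300/48 ≈ 27.083 mg/L.
Steady-state peak Cmax,ss = C₀·R ≈ 27.083 × 4.8473 ≈ 131.279 mg/L.
Steady-state trough Cmin,ss = Cmax,ss·f ≈ 131.279 × 0.7937 ≈ 104.196 mg/L.
Trough 104.2 mg/L vs MEC 58 mg/L: adequate.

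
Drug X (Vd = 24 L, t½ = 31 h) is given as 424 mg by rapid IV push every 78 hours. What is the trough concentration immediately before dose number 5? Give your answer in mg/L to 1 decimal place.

3.7 mg/L

f = (1/2)^(τ/t½) = (1/2)^(78/31) ≈ 0.1748.
C₀ = D/Vd = 424/24 ≈ 17.667 mg/L.
Before the 5th dose, 4 doses have been given. Superposition: Cmin = C₀·(f + f² + … + f^4).
≈ 17.667 × (0.1748 + 0.0306 + 0.0053 + 0.0009) ≈ 17.667 × 0.2116 ≈ 3.738 mg/L.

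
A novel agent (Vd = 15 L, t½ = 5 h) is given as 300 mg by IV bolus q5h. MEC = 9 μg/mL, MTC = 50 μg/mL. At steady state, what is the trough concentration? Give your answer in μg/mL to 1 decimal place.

The dosing interval is 1 half-life, so f = 2^(−1) = 0.5.
Accumulation ratio R = 1/(1 − f) = 1/0.5 = 2/1.
Single-dose peak C₀ = D/Vd = 300/15 = 20 μg/mL.
Steady-state peak Cmax,ss = C₀·R = 20 × 2/1 ≈ 40.000 μg/mL.
Steady-state trough Cmin,ss = Cmax,ss·f ≈ 40.000 × 0.5 ≈ 20.000 μg/mL.
Trough 20.0 μg/mL vs MEC 9 μg/mL: adequate.

20.0 μg/mL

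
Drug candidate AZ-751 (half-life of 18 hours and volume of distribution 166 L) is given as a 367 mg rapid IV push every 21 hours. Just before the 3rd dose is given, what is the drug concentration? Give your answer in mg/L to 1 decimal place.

f = (1/2)^(τ/t½) = (1/2)^(21/18) ≈ 0.4454.
C₀ = D/Vd = 367/166 ≈ 2.211 mg/L.
Before the 3rd dose, 2 doses have been given. Superposition: Cmin = C₀·(f + f²).
≈ 2.211 × (0.4454 + 0.1984) ≈ 2.211 × 0.6438 ≈ 1.423 mg/L.

1.4 mg/L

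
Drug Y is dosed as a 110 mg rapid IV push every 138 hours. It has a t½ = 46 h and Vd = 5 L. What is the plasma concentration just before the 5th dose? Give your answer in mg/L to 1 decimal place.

f = (1/2)^(τ/t½) = (1/2)^(138/46) ≈ 0.1250.
C₀ = D/Vd = 110/5 ≈ 22.000 mg/L.
Before the 5th dose, 4 doses have been given. Superposition: Cmin = C₀·(f + f² + … + f^4).
≈ 22.000 × (0.1250 + 0.0156 + 0.0020 + 0.0002) ≈ 22.000 × 0.1428 ≈ 3.142 mg/L.

3.1 mg/L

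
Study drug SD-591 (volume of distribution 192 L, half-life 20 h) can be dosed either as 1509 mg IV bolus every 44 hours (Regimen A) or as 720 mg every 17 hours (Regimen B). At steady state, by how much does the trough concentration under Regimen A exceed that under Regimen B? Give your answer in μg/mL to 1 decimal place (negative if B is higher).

Regimen A: f = (1/2)^(44/20) ≈ 0.2176; Cmin,ss = (1509/192)·f/(1−f) ≈ 2.186 μg/mL.
Regimen B: f = (1/2)^(17/20) ≈ 0.5548; Cmin,ss = (720/192)·f/(1−f) ≈ 4.673 μg/mL.
Difference ≈ 2.186 − 4.673 ≈ -2.487 μg/mL.

-2.5 μg/mL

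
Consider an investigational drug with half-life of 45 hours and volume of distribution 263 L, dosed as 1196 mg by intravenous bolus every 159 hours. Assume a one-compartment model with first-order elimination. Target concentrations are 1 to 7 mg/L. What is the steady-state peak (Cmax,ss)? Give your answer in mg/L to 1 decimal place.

5.0 mg/L

τ/t½ = 159/45 ≈ 3.5333, so fraction remaining f = (1/2)^(159/45) ≈ 0.0864.
At steady state, accumulation factor R = 1/(1 − e^(−kτ)) ≈ 1.0946.
Single-dose peak C₀ = D/Vd = 1196/263 ≈ 4.548 mg/L.
Steady-state peak Cmax,ss = C₀·R ≈ 4.548 × 1.0946 ≈ 4.978 mg/L.
Peak 5.0 mg/L vs MTC 7 mg/L: below toxic threshold.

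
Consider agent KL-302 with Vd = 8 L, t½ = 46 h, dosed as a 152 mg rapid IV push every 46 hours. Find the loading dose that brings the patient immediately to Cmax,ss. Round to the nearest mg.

f = (1/2)^(46/46) ≈ 0.500000; accumulation ratio R = 1/(1−f) ≈ 2.00000.
Loading dose to hit Cmax,ss on first dose: D_load = D_maint·R ≈ 152 × 2.00000 ≈ 304.00 mg.

304 mg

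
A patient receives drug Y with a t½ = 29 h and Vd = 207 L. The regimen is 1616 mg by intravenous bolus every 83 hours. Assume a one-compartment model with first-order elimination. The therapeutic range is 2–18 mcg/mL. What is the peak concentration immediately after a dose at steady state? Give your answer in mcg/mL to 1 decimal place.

9.1 mcg/mL

k = ln2/t½ = ln2/29 ≈ 0.023902 h⁻¹; fraction remaining f = e^(−kτ) = e^(−0.023902×83) ≈ 0.1375.
At steady state, accumulation factor R = 1/(1 − e^(−kτ)) ≈ 1.1594.
Single-dose peak C₀ = D/Vd = 1616/207 ≈ 7.807 mcg/mL.
Steady-state peak Cmax,ss = C₀·R ≈ 7.807 × 1.1594 ≈ 9.051 mcg/mL.
Peak 9.1 mcg/mL vs MTC 18 mcg/mL: below toxic threshold.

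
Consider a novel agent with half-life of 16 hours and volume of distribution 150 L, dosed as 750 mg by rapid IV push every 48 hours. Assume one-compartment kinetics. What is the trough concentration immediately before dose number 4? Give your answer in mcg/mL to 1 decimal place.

0.7 mcg/mL

f = (1/2)^(τ/t½) = (1/2)^(48/16) ≈ 0.1250.
C₀ = D/Vd = 750/150 ≈ 5.000 mcg/mL.
Before the 4th dose, 3 doses have been given. Superposition: Cmin = C₀·(f + f² + … + f^3).
≈ 5.000 × (0.1250 + 0.0156 + 0.0020) ≈ 5.000 × 0.1426 ≈ 0.713 mcg/mL.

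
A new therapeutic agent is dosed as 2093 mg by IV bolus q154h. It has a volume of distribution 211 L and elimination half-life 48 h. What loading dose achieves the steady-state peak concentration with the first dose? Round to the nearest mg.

f = (1/2)^(154/48) ≈ 0.108192; accumulation ratio R = 1/(1−f) ≈ 1.12132.
Loading dose to hit Cmax,ss on first dose: D_load = D_maint·R ≈ 2093 × 1.12132 ≈ 2346.92 mg.

2347 mg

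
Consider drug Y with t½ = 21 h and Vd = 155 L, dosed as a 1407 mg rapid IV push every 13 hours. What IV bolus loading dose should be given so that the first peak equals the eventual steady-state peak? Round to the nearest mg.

4033 mg

f = (1/2)^(13/21) ≈ 0.651101; accumulation ratio R = 1/(1−f) ≈ 2.86616.
Loading dose to hit Cmax,ss on first dose: D_load = D_maint·R ≈ 1407 × 2.86616 ≈ 4032.69 mg.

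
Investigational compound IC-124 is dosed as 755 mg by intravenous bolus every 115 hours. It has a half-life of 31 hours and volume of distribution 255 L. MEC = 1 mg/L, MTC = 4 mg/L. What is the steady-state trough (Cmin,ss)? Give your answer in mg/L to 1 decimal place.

k = ln2/t½ = ln2/31 ≈ 0.022360 h⁻¹; fraction remaining f = e^(−kτ) = e^(−0.022360×115) ≈ 0.0764.
At steady state, accumulation factor R = 1/(1 − e^(−kτ)) ≈ 1.0827.
Single-dose peak C₀ = D/Vd = 755/255 ≈ 2.961 mg/L.
Cmax,ss = C₀/(1 − f) ≈ 2.961/0.9236 ≈ 3.206 mg/L.
Steady-state trough Cmin,ss = Cmax,ss·f ≈ 3.206 × 0.0764 ≈ 0.245 mg/L.
Trough 0.2 mg/L vs MEC 1 mg/L: subtherapeutic.

0.2 mg/L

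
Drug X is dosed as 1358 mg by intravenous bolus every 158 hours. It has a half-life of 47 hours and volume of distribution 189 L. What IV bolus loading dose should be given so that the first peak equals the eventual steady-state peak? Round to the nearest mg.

f = (1/2)^(158/47) ≈ 0.097281; accumulation ratio R = 1/(1−f) ≈ 1.10776.
Loading dose to hit Cmax,ss on first dose: D_load = D_maint·R ≈ 1358 × 1.10776 ≈ 1504.34 mg.

1504 mg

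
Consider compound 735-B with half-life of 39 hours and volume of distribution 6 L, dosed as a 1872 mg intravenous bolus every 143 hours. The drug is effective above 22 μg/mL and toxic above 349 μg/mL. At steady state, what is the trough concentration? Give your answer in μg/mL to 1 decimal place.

Over one 143-h interval, 143/39 ≈ 3.6667 half-lives elapse, leaving f ≈ 0.0787 of each dose.
Single-dose peak C₀ = D/Vd = 1872/6 ≈ 312.000 μg/mL.
Steady-state trough Cmin,ss = C₀·f/(1−f) ≈ 312.000 × 0.0787/0.9213 ≈ 26.652 μg/mL.
Trough 26.7 μg/mL vs MEC 22 μg/mL: adequate.

26.7 μg/mL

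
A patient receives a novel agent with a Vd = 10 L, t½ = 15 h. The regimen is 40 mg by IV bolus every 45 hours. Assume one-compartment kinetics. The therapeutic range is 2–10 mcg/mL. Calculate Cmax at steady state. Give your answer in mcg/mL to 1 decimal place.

4.6 mcg/mL

τ = 45 h = 3 half-lives, so f = (1/2)^3 = 0.125.
At steady state, R = 1/(1 − 0.125) = 8/7.
Single-dose peak C₀ = D/Vd = 40/10 = 4 mcg/mL.
Steady-state peak Cmax,ss = C₀·R = 4 × 8/7 ≈ 4.571 mcg/mL.
Peak 4.6 mcg/mL vs MTC 10 mcg/mL: below toxic threshold.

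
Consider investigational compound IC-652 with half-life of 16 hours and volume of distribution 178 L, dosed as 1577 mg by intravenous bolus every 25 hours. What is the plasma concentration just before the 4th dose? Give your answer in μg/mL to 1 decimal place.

f = (1/2)^(τ/t½) = (1/2)^(25/16) ≈ 0.3386.
C₀ = D/Vd = 1577/178 ≈ 8.860 μg/mL.
Before the 4th dose, 3 doses have been given. Superposition: Cmin = C₀·(f + f² + … + f^3).
≈ 8.860 × (0.3386 + 0.1146 + 0.0388) ≈ 8.860 × 0.4920 ≈ 4.359 μg/mL.

4.4 μg/mL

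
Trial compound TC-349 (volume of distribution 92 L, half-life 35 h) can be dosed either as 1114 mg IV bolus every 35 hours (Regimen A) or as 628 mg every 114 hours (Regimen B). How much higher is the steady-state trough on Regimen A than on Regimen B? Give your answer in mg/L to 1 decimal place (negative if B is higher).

Regimen A: f = (1/2)^(35/35) ≈ 0.5000; Cmin,ss = (1114/92)·f/(1−f) ≈ 12.109 mg/L.
Regimen B: f = (1/2)^(114/35) ≈ 0.1046; Cmin,ss = (628/92)·f/(1−f) ≈ 0.797 mg/L.
Difference ≈ 12.109 − 0.797 ≈ 11.312 mg/L.

11.3 mg/L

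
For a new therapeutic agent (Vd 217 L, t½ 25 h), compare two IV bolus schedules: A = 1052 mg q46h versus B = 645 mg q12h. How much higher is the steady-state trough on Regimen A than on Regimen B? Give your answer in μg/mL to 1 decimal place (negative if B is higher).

-5.7 μg/mL

Regimen A: f = (1/2)^(46/25) ≈ 0.2793; Cmin,ss = (1052/217)·f/(1−f) ≈ 1.879 μg/mL.
Regimen B: f = (1/2)^(12/25) ≈ 0.7170; Cmin,ss = (645/217)·f/(1−f) ≈ 7.531 μg/mL.
Difference ≈ 1.879 − 7.531 ≈ -5.652 μg/mL.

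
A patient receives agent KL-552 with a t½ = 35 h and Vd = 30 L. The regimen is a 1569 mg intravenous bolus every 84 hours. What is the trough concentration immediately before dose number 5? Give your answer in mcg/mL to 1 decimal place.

f = (1/2)^(τ/t½) = (1/2)^(84/35) ≈ 0.1895.
C₀ = D/Vd = 1569/30 ≈ 52.300 mcg/mL.
Before the 5th dose, 4 doses have been given. Superposition: Cmin = C₀·(f + f² + … + f^4).
≈ 52.300 × (0.1895 + 0.0359 + 0.0068 + 0.0013) ≈ 52.300 × 0.2335 ≈ 12.212 mcg/mL.

12.2 mcg/mL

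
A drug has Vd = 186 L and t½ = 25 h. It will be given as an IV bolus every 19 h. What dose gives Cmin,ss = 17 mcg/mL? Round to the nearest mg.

τ/t½ = 19/25 ≈ 0.76, so f = (1/2)^(19/25) ≈ 0.590496.
Cmin,ss = (D/Vd)·f/(1−f), so D = Cmin,ss·Vd·(1−f)/f.
D = 17 × 186 × (1−f)/f ≈ 17 × 186 × 0.69349 ≈ 2192.82 mg.

2193 mg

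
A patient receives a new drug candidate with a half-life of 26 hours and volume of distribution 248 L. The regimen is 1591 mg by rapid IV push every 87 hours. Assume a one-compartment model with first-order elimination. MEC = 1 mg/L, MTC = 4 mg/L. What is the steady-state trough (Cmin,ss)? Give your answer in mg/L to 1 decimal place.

0.7 mg/L

k = ln2/t½ = ln2/26 ≈ 0.026660 h⁻¹; fraction remaining f = e^(−kτ) = e^(−0.026660×87) ≈ 0.0983.
Each bolus raises the concentration by D/Vd = 1591/248 ≈ 6.415 mg/L.
Steady-state trough Cmin,ss = C₀·f/(1−f) ≈ 6.415 × 0.0983/0.9017 ≈ 0.699 mg/L.
Trough 0.7 mg/L vs MEC 1 mg/L: subtherapeutic.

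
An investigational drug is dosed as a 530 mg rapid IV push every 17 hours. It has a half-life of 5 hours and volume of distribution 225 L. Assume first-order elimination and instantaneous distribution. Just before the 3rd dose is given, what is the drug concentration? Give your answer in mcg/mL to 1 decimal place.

f = (1/2)^(τ/t½) = (1/2)^(17/5) ≈ 0.0947.
C₀ = D/Vd = 530/225 ≈ 2.356 mcg/mL.
Before the 3rd dose, 2 doses have been given. Superposition: Cmin = C₀·(f + f²).
≈ 2.356 × (0.0947 + 0.0090) ≈ 2.356 × 0.1037 ≈ 0.244 mcg/mL.

0.2 mcg/mL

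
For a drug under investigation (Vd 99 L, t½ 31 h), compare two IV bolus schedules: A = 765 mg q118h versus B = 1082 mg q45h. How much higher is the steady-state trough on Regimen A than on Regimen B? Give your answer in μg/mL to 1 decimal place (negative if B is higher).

Regimen A: f = (1/2)^(118/31) ≈ 0.0715; Cmin,ss = (765/99)·f/(1−f) ≈ 0.595 μg/mL.
Regimen B: f = (1/2)^(45/31) ≈ 0.3656; Cmin,ss = (1082/99)·f/(1−f) ≈ 6.298 μg/mL.
Difference ≈ 0.595 − 6.298 ≈ -5.703 μg/mL.

-5.7 μg/mL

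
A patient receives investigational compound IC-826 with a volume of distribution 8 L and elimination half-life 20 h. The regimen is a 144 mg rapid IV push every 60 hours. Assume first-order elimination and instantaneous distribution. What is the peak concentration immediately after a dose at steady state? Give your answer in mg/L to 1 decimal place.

20.6 mg/L

The dosing interval is 3 half-lives, so f = 2^(−3) = 0.125.
Accumulation ratio R = 1/(1 − f) = 1/0.875 = 8/7.
Single-dose peak C₀ = D/Vd = 144/8 = 18 mg/L.
Steady-state peak Cmax,ss = C₀·R = 18 × 8/7 ≈ 20.571 mg/L.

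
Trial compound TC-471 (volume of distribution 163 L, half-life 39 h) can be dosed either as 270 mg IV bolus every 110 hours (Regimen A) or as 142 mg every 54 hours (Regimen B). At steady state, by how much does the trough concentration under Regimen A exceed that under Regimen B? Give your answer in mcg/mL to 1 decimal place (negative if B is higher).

Regimen A: f = (1/2)^(110/39) ≈ 0.1416; Cmin,ss = (270/163)·f/(1−f) ≈ 0.273 mcg/mL.
Regimen B: f = (1/2)^(54/39) ≈ 0.3830; Cmin,ss = (142/163)·f/(1−f) ≈ 0.541 mcg/mL.
Difference ≈ 0.273 − 0.541 ≈ -0.268 mcg/mL.

-0.3 mcg/mL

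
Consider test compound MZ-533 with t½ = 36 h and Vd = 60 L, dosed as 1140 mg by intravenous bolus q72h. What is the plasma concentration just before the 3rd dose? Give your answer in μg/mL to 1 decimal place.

5.9 μg/mL

f = (1/2)^(τ/t½) = (1/2)^(72/36) ≈ 0.2500.
C₀ = D/Vd = 1140/60 ≈ 19.000 μg/mL.
Before the 3rd dose, 2 doses have been given. Superposition: Cmin = C₀·(f + f²).
≈ 19.000 × (0.2500 + 0.0625) ≈ 19.000 × 0.3125 ≈ 5.938 μg/mL.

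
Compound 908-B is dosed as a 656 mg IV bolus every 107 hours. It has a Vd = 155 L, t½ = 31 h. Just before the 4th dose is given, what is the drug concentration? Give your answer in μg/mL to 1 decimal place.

0.4 μg/mL

f = (1/2)^(τ/t½) = (1/2)^(107/31) ≈ 0.0914.
C₀ = D/Vd = 656/155 ≈ 4.232 μg/mL.
Before the 4th dose, 3 doses have been given. Superposition: Cmin = C₀·(f + f² + … + f^3).
≈ 4.232 × (0.0914 + 0.0084 + 0.0008) ≈ 4.232 × 0.1006 ≈ 0.426 μg/mL.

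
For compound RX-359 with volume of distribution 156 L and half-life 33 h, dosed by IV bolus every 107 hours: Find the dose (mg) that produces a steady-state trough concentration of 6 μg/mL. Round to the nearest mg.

τ/t½ = 107/33 ≈ 3.2424, so f = (1/2)^(107/33) ≈ 0.105665.
Cmin,ss = (D/Vd)·f/(1−f), so D = Cmin,ss·Vd·(1−f)/f.
D = 6 × 156 × (1−f)/f ≈ 6 × 156 × 8.46387 ≈ 7922.18 mg.

7922 mg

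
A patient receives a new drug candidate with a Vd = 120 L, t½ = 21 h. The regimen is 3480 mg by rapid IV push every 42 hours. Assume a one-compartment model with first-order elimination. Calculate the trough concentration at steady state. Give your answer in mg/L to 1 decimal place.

τ = 42 h = 2 half-lives, so f = (1/2)^2 = 0.25.
Accumulation ratio R = 1/(1 − f) = 1/0.75 = 4/3.
Single-dose peak C₀ = D/Vd = 3480/120 = 29 mg/L.
Steady-state peak Cmax,ss = C₀·R = 29 × 4/3 ≈ 38.667 mg/L.
Steady-state trough Cmin,ss = Cmax,ss·f ≈ 38.667 × 0.25 ≈ 9.667 mg/L.

9.7 mg/L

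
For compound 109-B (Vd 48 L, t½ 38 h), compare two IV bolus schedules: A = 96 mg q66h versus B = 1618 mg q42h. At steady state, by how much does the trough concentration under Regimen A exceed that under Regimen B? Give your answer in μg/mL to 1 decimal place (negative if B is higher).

Regimen A: f = (1/2)^(66/38) ≈ 0.3000; Cmin,ss = (96/48)·f/(1−f) ≈ 0.857 μg/mL.
Regimen B: f = (1/2)^(42/38) ≈ 0.4648; Cmin,ss = (1618/48)·f/(1−f) ≈ 29.274 μg/mL.
Difference ≈ 0.857 − 29.274 ≈ -28.417 μg/mL.

-28.4 μg/mL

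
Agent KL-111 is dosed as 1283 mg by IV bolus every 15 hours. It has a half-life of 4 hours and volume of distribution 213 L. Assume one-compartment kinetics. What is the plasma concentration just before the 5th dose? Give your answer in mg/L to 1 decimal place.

f = (1/2)^(τ/t½) = (1/2)^(15/4) ≈ 0.0743.
C₀ = D/Vd = 1283/213 ≈ 6.023 mg/L.
Before the 5th dose, 4 doses have been given. Superposition: Cmin = C₀·(f + f² + … + f^4).
≈ 6.023 × (0.0743 + 0.0055 + 0.0004 + 0.0000) ≈ 6.023 × 0.0802 ≈ 0.483 mg/L.

0.5 mg/L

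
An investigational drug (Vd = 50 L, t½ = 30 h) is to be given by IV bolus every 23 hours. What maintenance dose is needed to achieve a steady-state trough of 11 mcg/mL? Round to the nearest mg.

386 mg

τ/t½ = 23/30 ≈ 0.76667, so f = (1/2)^(23/30) ≈ 0.587774.
Cmin,ss = (D/Vd)·f/(1−f), so D = Cmin,ss·Vd·(1−f)/f.
D = 11 × 50 × (1−f)/f ≈ 11 × 50 × 0.70133 ≈ 385.73 mg.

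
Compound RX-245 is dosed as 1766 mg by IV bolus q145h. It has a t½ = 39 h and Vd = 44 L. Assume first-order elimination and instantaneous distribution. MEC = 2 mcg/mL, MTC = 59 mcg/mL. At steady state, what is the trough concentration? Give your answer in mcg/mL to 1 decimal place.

τ/t½ = 145/39 ≈ 3.7179, so fraction remaining f = (1/2)^(145/39) ≈ 0.0760.
At steady state, accumulation factor R = 1/(1 − e^(−kτ)) ≈ 1.0823.
Single-dose peak C₀ = D/Vd = 1766/44 ≈ 40.136 mcg/mL.
Steady-state peak Cmax,ss = C₀·R ≈ 40.136 × 1.0823 ≈ 43.439 mcg/mL.
Steady-state trough Cmin,ss = Cmax,ss·f ≈ 43.439 × 0.0760 ≈ 3.301 mcg/mL.
Trough 3.3 mcg/mL vs MEC 2 mcg/mL: adequate.

3.3 mcg/mL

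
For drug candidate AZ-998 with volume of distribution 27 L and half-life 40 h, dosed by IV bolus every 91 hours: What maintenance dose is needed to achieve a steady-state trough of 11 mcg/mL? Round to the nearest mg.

1140 mg

τ/t½ = 91/40 ≈ 2.275, so f = (1/2)^(91/40) ≈ 0.206613.
Cmin,ss = (D/Vd)·f/(1−f), so D = Cmin,ss·Vd·(1−f)/f.
D = 11 × 27 × (1−f)/f ≈ 11 × 27 × 3.83997 ≈ 1140.47 mg.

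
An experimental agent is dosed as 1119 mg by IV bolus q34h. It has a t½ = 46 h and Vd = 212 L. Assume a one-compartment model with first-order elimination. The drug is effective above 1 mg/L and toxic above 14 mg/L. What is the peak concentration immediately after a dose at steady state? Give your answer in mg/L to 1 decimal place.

Over one 34-h interval, 34/46 ≈ 0.73913 half-lives elapse, leaving f ≈ 0.5991 of each dose.
Accumulation ratio R = 1/(1 − f) ≈ 1/0.4009 ≈ 2.4944.
Single-dose peak C₀ = D/Vd = 1119/212 ≈ 5.278 mg/L.
Cmax,ss = C₀/(1 − f) ≈ 5.278/0.4009 ≈ 13.165 mg/L.
Peak 13.2 mg/L vs MTC 14 mg/L: below toxic threshold.

13.2 mg/L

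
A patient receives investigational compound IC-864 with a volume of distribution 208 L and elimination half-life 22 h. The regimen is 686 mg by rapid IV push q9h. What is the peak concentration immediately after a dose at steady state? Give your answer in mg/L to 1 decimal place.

13.4 mg/L

Over one 9-h interval, 9/22 ≈ 0.40909 half-lives elapse, leaving f ≈ 0.7531 of each dose.
At steady state, accumulation factor R = 1/(1 − e^(−kτ)) ≈ 4.0502.
Each bolus raises the concentration by D/Vd = 686/208 ≈ 3.298 mg/L.
Cmax,ss = C₀/(1 − f) ≈ 3.298/0.2469 ≈ 13.358 mg/L.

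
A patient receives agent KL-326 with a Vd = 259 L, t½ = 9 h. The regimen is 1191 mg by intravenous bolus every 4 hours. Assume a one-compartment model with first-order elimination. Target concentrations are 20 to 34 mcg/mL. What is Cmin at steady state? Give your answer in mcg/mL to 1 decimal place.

Over one 4-h interval, 4/9 ≈ 0.44444 half-lives elapse, leaving f ≈ 0.7349 of each dose.
At steady state, accumulation factor R = 1/(1 − e^(−kτ)) ≈ 3.7722.
Each bolus raises the concentration by D/Vd = 1191/259 ≈ 4.598 mcg/mL.
Steady-state peak Cmax,ss = C₀·R ≈ 4.598 × 3.7722 ≈ 17.345 mcg/mL.
Steady-state trough Cmin,ss = Cmax,ss·f ≈ 17.345 × 0.7349 ≈ 12.747 mcg/mL.
Trough 12.7 mcg/mL vs MEC 20 mcg/mL: subtherapeutic.

12.7 mcg/mL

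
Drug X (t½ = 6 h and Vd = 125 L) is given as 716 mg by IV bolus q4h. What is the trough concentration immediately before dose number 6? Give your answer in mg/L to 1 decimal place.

f = (1/2)^(τ/t½) = (1/2)^(4/6) ≈ 0.6300.
C₀ = D/Vd = 716/125 ≈ 5.728 mg/L.
Before the 6th dose, 5 doses have been given. Superposition: Cmin = C₀·(f + f² + … + f^5).
≈ 5.728 × (0.6300 + 0.3969 + 0.2500 + 0.1575 + 0.0992) ≈ 5.728 × 1.5336 ≈ 8.784 mg/L.

8.8 mg/L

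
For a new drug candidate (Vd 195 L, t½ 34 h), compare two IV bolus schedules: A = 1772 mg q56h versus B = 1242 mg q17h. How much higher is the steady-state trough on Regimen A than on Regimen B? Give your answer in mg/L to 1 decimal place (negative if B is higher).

Regimen A: f = (1/2)^(56/34) ≈ 0.3193; Cmin,ss = (1772/195)·f/(1−f) ≈ 4.263 mg/L.
Regimen B: f = (1/2)^(17/34) ≈ 0.7071; Cmin,ss = (1242/195)·f/(1−f) ≈ 15.376 mg/L.
Difference ≈ 4.263 − 15.376 ≈ -11.113 mg/L.

-11.1 mg/L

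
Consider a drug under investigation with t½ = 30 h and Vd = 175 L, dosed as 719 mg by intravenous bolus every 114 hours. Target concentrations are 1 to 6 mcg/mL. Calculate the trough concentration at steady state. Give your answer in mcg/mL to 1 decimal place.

0.3 mcg/mL

τ/t½ = 114/30 ≈ 3.8, so fraction remaining f = (1/2)^(114/30) ≈ 0.0718.
At steady state, accumulation factor R = 1/(1 − e^(−kτ)) ≈ 1.0774.
Each bolus raises the concentration by D/Vd = 719/175 ≈ 4.109 mcg/mL.
Cmax,ss = C₀/(1 − f) ≈ 4.109/0.9282 ≈ 4.427 mcg/mL.
One interval later, Cmin,ss = Cmax,ss·e^(−kτ) ≈ 4.427 × 0.0718 ≈ 0.318 mcg/mL.
Trough 0.3 mcg/mL vs MEC 1 mcg/mL: subtherapeutic.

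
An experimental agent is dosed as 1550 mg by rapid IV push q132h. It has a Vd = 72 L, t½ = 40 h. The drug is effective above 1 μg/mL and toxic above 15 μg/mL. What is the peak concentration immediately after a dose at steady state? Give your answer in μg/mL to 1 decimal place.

k = ln2/t½ = ln2/40 ≈ 0.017329 h⁻¹; fraction remaining f = e^(−kτ) = e^(−0.017329×132) ≈ 0.1015.
At steady state, accumulation factor R = 1/(1 − e^(−kτ)) ≈ 1.1130.
Single-dose peak C₀ = D/Vd = 1550/72 ≈ 21.528 μg/mL.
Steady-state peak Cmax,ss = C₀·R ≈ 21.528 × 1.1130 ≈ 23.961 μg/mL.
Peak 24.0 μg/mL vs MTC 15 μg/mL: exceeds toxic threshold.

24.0 μg/mL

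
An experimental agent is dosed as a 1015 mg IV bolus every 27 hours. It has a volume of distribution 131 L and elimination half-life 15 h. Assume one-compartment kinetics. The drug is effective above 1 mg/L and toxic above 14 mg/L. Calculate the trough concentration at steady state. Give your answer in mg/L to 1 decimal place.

Over one 27-h interval, 27/15 ≈ 1.8 half-lives elapse, leaving f ≈ 0.2872 of each dose.
Accumulation ratio R = 1/(1 − f) ≈ 1/0.7128 ≈ 1.4029.
Single-dose peak C₀ = D/Vd = 1015/131 ≈ 7.748 mg/L.
Steady-state peak Cmax,ss = C₀·R ≈ 7.748 × 1.4029 ≈ 10.870 mg/L.
Steady-state trough Cmin,ss = Cmax,ss·f ≈ 10.870 × 0.2872 ≈ 3.122 mg/L.
Trough 3.1 mg/L vs MEC 1 mg/L: adequate.

3.1 mg/L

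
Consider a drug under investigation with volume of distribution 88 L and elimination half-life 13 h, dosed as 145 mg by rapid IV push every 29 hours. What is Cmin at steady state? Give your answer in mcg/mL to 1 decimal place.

τ/t½ = 29/13 ≈ 2.2308, so fraction remaining f = (1/2)^(29/13) ≈ 0.2130.
Single-dose peak C₀ = D/Vd = 145/88 ≈ 1.648 mcg/mL.
Steady-state trough Cmin,ss = C₀·f/(1−f) ≈ 1.648 × 0.2130/0.7870 ≈ 0.446 mcg/mL.

0.4 mcg/mL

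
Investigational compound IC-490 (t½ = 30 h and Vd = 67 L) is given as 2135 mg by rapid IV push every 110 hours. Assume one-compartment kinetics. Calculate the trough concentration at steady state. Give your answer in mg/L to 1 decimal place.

τ/t½ = 110/30 ≈ 3.6667, so fraction remaining f = (1/2)^(110/30) ≈ 0.0787.
Each bolus raises the concentration by D/Vd = 2135/67 ≈ 31.866 mg/L.
Steady-state trough Cmin,ss = C₀·f/(1−f) ≈ 31.866 × 0.0787/0.9213 ≈ 2.722 mg/L.

2.7 mg/L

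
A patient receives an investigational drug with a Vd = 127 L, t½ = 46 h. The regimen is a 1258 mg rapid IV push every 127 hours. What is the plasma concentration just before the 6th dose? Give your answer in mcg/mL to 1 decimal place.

f = (1/2)^(τ/t½) = (1/2)^(127/46) ≈ 0.1475.
C₀ = D/Vd = 1258/127 ≈ 9.906 mcg/mL.
Before the 6th dose, 5 doses have been given. Superposition: Cmin = C₀·(f + f² + … + f^5).
≈ 9.906 × (0.1475 + 0.0218 + 0.0032 + 0.0005 + 0.0001) ≈ 9.906 × 0.1731 ≈ 1.715 mcg/mL.

1.7 mcg/mL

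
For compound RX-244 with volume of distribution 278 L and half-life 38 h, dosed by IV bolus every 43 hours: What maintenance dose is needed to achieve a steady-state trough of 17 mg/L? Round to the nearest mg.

5629 mg

τ/t½ = 43/38 ≈ 1.1316, so f = (1/2)^(43/38) ≈ 0.456416.
Cmin,ss = (D/Vd)·f/(1−f), so D = Cmin,ss·Vd·(1−f)/f.
D = 17 × 278 × (1−f)/f ≈ 17 × 278 × 1.19098 ≈ 5628.57 mg.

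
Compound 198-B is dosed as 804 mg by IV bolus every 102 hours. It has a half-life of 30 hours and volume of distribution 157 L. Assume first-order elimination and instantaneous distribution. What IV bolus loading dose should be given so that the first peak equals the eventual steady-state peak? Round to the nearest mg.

888 mg

f = (1/2)^(102/30) ≈ 0.094732; accumulation ratio R = 1/(1−f) ≈ 1.10465.
Loading dose to hit Cmax,ss on first dose: D_load = D_maint·R ≈ 804 × 1.10465 ≈ 888.14 mg.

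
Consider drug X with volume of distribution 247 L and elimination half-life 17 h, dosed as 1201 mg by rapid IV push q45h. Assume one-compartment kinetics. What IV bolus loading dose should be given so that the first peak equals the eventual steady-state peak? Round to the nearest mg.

1429 mg

f = (1/2)^(45/17) ≈ 0.159645; accumulation ratio R = 1/(1−f) ≈ 1.18997.
Loading dose to hit Cmax,ss on first dose: D_load = D_maint·R ≈ 1201 × 1.18997 ≈ 1429.15 mg.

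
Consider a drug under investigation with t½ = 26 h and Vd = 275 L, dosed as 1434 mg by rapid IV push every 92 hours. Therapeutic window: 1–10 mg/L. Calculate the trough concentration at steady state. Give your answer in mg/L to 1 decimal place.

0.5 mg/L

Over one 92-h interval, 92/26 ≈ 3.5385 half-lives elapse, leaving f ≈ 0.0861 of each dose.
At steady state, accumulation factor R = 1/(1 − e^(−kτ)) ≈ 1.0942.
Single-dose peak C₀ = D/Vd = 1434/275 ≈ 5.215 mg/L.
Cmax,ss = C₀/(1 − f) ≈ 5.215/0.9139 ≈ 5.706 mg/L.
One interval later, Cmin,ss = Cmax,ss·e^(−kτ) ≈ 5.706 × 0.0861 ≈ 0.491 mg/L.
Trough 0.5 mg/L vs MEC 1 mg/L: subtherapeutic.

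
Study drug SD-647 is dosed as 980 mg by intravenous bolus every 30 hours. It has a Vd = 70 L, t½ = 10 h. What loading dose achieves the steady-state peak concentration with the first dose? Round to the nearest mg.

f = (1/2)^(30/10) ≈ 0.125000; accumulation ratio R = 1/(1−f) ≈ 1.14286.
Loading dose to hit Cmax,ss on first dose: D_load = D_maint·R ≈ 980 × 1.14286 ≈ 1120.00 mg.

1120 mg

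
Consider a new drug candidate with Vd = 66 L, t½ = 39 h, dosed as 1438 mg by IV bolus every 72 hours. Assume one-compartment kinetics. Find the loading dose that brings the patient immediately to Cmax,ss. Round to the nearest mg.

1992 mg

f = (1/2)^(72/39) ≈ 0.278133; accumulation ratio R = 1/(1−f) ≈ 1.38530.
Loading dose to hit Cmax,ss on first dose: D_load = D_maint·R ≈ 1438 × 1.38530 ≈ 1992.06 mg.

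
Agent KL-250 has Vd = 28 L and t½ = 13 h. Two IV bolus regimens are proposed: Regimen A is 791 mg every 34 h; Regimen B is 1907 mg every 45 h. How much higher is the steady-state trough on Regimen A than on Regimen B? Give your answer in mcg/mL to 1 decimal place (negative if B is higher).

Regimen A: f = (1/2)^(34/13) ≈ 0.1632; Cmin,ss = (791/28)·f/(1−f) ≈ 5.510 mcg/mL.
Regimen B: f = (1/2)^(45/13) ≈ 0.0908; Cmin,ss = (1907/28)·f/(1−f) ≈ 6.802 mcg/mL.
Difference ≈ 5.510 − 6.802 ≈ -1.292 mcg/mL.

-1.3 mcg/mL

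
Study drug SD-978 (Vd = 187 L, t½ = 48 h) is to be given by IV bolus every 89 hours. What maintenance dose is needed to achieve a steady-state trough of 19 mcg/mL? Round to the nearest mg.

τ/t½ = 89/48 ≈ 1.8542, so f = (1/2)^(89/48) ≈ 0.276592.
Cmin,ss = (D/Vd)·f/(1−f), so D = Cmin,ss·Vd·(1−f)/f.
D = 19 × 187 × (1−f)/f ≈ 19 × 187 × 2.61543 ≈ 9292.62 mg.

9293 mg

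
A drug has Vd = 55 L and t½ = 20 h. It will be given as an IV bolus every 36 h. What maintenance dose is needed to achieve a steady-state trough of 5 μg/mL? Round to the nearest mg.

τ/t½ = 36/20 ≈ 1.8, so f = (1/2)^(36/20) ≈ 0.287175.
Cmin,ss = (D/Vd)·f/(1−f), so D = Cmin,ss·Vd·(1−f)/f.
D = 5 × 55 × (1−f)/f ≈ 5 × 55 × 2.48220 ≈ 682.61 mg.

683 mg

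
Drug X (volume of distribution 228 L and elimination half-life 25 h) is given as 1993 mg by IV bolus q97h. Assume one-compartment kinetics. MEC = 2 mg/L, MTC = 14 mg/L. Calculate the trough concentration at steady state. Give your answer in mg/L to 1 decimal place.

0.6 mg/L

k = ln2/t½ = ln2/25 ≈ 0.027726 h⁻¹; fraction remaining f = e^(−kτ) = e^(−0.027726×97) ≈ 0.0679.
At steady state, accumulation factor R = 1/(1 − e^(−kτ)) ≈ 1.0728.
Single-dose peak C₀ = D/Vd = 1993/228 ≈ 8.741 mg/L.
Cmax,ss = C₀/(1 − f) ≈ 8.741/0.9321 ≈ 9.378 mg/L.
Steady-state trough Cmin,ss = Cmax,ss·f ≈ 9.378 × 0.0679 ≈ 0.637 mg/L.
Trough 0.6 mg/L vs MEC 2 mg/L: subtherapeutic.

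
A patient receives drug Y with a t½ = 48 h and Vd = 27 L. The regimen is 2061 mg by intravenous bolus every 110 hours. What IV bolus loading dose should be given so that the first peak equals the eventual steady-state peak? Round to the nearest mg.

2590 mg

f = (1/2)^(110/48) ≈ 0.204239; accumulation ratio R = 1/(1−f) ≈ 1.25666.
Loading dose to hit Cmax,ss on first dose: D_load = D_maint·R ≈ 2061 × 1.25666 ≈ 2589.98 mg.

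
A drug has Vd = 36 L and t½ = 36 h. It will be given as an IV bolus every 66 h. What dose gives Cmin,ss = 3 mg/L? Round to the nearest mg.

277 mg

τ/t½ = 66/36 ≈ 1.8333, so f = (1/2)^(66/36) ≈ 0.280616.
Cmin,ss = (D/Vd)·f/(1−f), so D = Cmin,ss·Vd·(1−f)/f.
D = 3 × 36 × (1−f)/f ≈ 3 × 36 × 2.56359 ≈ 276.87 mg.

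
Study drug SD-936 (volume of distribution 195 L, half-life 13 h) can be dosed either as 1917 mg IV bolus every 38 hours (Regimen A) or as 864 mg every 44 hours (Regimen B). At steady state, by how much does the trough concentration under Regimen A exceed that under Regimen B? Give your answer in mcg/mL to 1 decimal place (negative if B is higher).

Regimen A: f = (1/2)^(38/13) ≈ 0.1318; Cmin,ss = (1917/195)·f/(1−f) ≈ 1.492 mcg/mL.
Regimen B: f = (1/2)^(44/13) ≈ 0.0957; Cmin,ss = (864/195)·f/(1−f) ≈ 0.469 mcg/mL.
Difference ≈ 1.492 − 0.469 ≈ 1.023 mcg/mL.

1.0 mcg/mL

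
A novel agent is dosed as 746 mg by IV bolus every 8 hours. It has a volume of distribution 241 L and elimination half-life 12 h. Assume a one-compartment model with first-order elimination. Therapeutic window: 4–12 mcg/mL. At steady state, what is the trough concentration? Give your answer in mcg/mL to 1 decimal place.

k = ln2/t½ = ln2/12 ≈ 0.057762 h⁻¹; fraction remaining f = e^(−kτ) = e^(−0.057762×8) ≈ 0.6300.
Accumulation ratio R = 1/(1 − f) ≈ 1/0.3700 ≈ 2.7027.
Each bolus raises the concentration by D/Vd = 746/241 ≈ 3.095 mcg/mL.
Cmax,ss = C₀/(1 − f) ≈ 3.095/0.3700 ≈ 8.365 mcg/mL.
One interval later, Cmin,ss = Cmax,ss·e^(−kτ) ≈ 8.365 × 0.6300 ≈ 5.270 mcg/mL.
Trough 5.3 mcg/mL vs MEC 4 mcg/mL: adequate.

5.3 mcg/mL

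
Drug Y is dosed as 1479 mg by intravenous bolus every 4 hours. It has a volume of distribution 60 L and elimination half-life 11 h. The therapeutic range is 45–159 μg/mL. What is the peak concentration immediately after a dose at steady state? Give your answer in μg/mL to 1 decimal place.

110.6 μg/mL

Over one 4-h interval, 4/11 ≈ 0.36364 half-lives elapse, leaving f ≈ 0.7772 of each dose.
At steady state, accumulation factor R = 1/(1 − e^(−kτ)) ≈ 4.4883.
Each bolus raises the concentration by D/Vd = 1479/60 ≈ 24.650 μg/mL.
Steady-state peak Cmax,ss = C₀·R ≈ 24.650 × 4.4883 ≈ 110.637 μg/mL.
Peak 110.6 μg/mL vs MTC 159 μg/mL: below toxic threshold.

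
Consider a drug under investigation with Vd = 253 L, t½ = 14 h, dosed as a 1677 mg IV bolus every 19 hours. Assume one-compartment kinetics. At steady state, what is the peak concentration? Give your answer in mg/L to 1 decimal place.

τ/t½ = 19/14 ≈ 1.3571, so fraction remaining f = (1/2)^(19/14) ≈ 0.3904.
Accumulation ratio R = 1/(1 − f) ≈ 1/0.6096 ≈ 1.6404.
Single-dose peak C₀ = D/Vd = 1677/253 ≈ 6.628 mg/L.
Steady-state peak Cmax,ss = C₀·R ≈ 6.628 × 1.6404 ≈ 10.873 mg/L.

10.9 mg/L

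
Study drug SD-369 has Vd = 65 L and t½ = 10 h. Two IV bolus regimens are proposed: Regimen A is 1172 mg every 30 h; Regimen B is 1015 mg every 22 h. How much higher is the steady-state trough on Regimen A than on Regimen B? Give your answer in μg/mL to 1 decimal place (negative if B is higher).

Regimen A: f = (1/2)^(30/10) ≈ 0.1250; Cmin,ss = (1172/65)·f/(1−f) ≈ 2.576 μg/mL.
Regimen B: f = (1/2)^(22/10) ≈ 0.2176; Cmin,ss = (1015/65)·f/(1−f) ≈ 4.343 μg/mL.
Difference ≈ 2.576 − 4.343 ≈ -1.767 μg/mL.

-1.8 μg/mL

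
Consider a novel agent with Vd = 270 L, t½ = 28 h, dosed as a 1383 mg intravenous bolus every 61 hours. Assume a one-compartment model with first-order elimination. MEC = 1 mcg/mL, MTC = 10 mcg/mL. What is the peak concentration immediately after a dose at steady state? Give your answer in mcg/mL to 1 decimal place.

6.6 mcg/mL

k = ln2/t½ = ln2/28 ≈ 0.024755 h⁻¹; fraction remaining f = e^(−kτ) = e^(−0.024755×61) ≈ 0.2209.
Accumulation ratio R = 1/(1 − f) ≈ 1/0.7791 ≈ 1.2835.
Single-dose peak C₀ = D/Vd = 1383/270 ≈ 5.122 mcg/mL.
Cmax,ss = C₀/(1 − f) ≈ 5.122/0.7791 ≈ 6.574 mcg/mL.
Peak 6.6 mcg/mL vs MTC 10 mcg/mL: below toxic threshold.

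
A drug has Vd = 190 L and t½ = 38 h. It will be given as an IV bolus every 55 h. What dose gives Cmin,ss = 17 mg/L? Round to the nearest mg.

τ/t½ = 55/38 ≈ 1.4474, so f = (1/2)^(55/38) ≈ 0.366690.
Cmin,ss = (D/Vd)·f/(1−f), so D = Cmin,ss·Vd·(1−f)/f.
D = 17 × 190 × (1−f)/f ≈ 17 × 190 × 1.72710 ≈ 5578.53 mg.

5579 mg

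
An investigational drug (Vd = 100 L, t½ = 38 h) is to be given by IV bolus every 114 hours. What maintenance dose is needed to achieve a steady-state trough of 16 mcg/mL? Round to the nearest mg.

τ/t½ = 114/38 ≈ 3, so f = (1/2)^(114/38) ≈ 0.125000.
Cmin,ss = (D/Vd)·f/(1−f), so D = Cmin,ss·Vd·(1−f)/f.
D = 16 × 100 × (1−f)/f ≈ 16 × 100 × 7.00000 ≈ 11200.00 mg.

11200 mg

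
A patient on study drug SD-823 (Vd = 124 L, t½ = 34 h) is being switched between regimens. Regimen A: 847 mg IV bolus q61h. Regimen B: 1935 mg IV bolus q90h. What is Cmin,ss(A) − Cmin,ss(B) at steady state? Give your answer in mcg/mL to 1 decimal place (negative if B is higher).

-0.2 mcg/mL

Regimen A: f = (1/2)^(61/34) ≈ 0.2883; Cmin,ss = (847/124)·f/(1−f) ≈ 2.767 mcg/mL.
Regimen B: f = (1/2)^(90/34) ≈ 0.1596; Cmin,ss = (1935/124)·f/(1−f) ≈ 2.964 mcg/mL.
Difference ≈ 2.767 − 2.964 ≈ -0.197 mcg/mL.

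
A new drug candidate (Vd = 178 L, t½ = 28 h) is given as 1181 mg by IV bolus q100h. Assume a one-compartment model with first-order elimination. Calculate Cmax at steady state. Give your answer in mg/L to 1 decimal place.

τ/t½ = 100/28 ≈ 3.5714, so fraction remaining f = (1/2)^(100/28) ≈ 0.0841.
Accumulation ratio R = 1/(1 − f) ≈ 1/0.9159 ≈ 1.0918.
Each bolus raises the concentration by D/Vd = 1181/178 ≈ 6.635 mg/L.
Cmax,ss = C₀/(1 − f) ≈ 6.635/0.9159 ≈ 7.244 mg/L.

7.2 mg/L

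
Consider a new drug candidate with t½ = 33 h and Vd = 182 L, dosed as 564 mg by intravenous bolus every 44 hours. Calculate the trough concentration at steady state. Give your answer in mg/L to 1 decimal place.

Over one 44-h interval, 44/33 ≈ 1.3333 half-lives elapse, leaving f ≈ 0.3969 of each dose.
Each bolus raises the concentration by D/Vd = 564/182 ≈ 3.099 mg/L.
Steady-state trough Cmin,ss = C₀·f/(1−f) ≈ 3.099 × 0.3969/0.6031 ≈ 2.039 mg/L.

2.0 mg/L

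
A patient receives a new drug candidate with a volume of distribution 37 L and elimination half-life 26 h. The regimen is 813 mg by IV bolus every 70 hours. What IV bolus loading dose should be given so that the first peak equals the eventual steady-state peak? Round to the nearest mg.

962 mg

f = (1/2)^(70/26) ≈ 0.154716; accumulation ratio R = 1/(1−f) ≈ 1.18303.
Loading dose to hit Cmax,ss on first dose: D_load = D_maint·R ≈ 813 × 1.18303 ≈ 961.80 mg.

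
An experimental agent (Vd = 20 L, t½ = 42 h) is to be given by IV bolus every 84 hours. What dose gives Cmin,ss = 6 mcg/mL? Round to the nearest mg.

360 mg

τ/t½ = 84/42 ≈ 2, so f = (1/2)^(84/42) ≈ 0.250000.
Cmin,ss = (D/Vd)·f/(1−f), so D = Cmin,ss·Vd·(1−f)/f.
D = 6 × 20 × (1−f)/f ≈ 6 × 20 × 3.00000 ≈ 360.00 mg.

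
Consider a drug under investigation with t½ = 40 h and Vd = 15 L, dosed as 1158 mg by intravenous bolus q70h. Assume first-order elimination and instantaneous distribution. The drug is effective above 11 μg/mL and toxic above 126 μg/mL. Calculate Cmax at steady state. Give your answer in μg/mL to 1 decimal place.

τ/t½ = 70/40 ≈ 1.75, so fraction remaining f = (1/2)^(70/40) ≈ 0.2973.
Accumulation ratio R = 1/(1 − f) ≈ 1/0.7027 ≈ 1.4231.
Single-dose peak C₀ = D/Vd = 1158/15 ≈ 77.200 μg/mL.
Cmax,ss = C₀/(1 − f) ≈ 77.200/0.7027 ≈ 109.862 μg/mL.
Peak 109.9 μg/mL vs MTC 126 μg/mL: below toxic threshold.

109.9 μg/mL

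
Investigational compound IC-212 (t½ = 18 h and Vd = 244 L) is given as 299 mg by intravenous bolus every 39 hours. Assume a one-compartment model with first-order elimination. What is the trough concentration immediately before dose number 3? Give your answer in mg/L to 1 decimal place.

0.3 mg/L

f = (1/2)^(τ/t½) = (1/2)^(39/18) ≈ 0.2227.
C₀ = D/Vd = 299/244 ≈ 1.225 mg/L.
Before the 3rd dose, 2 doses have been given. Superposition: Cmin = C₀·(f + f²).
≈ 1.225 × (0.2227 + 0.0496) ≈ 1.225 × 0.2723 ≈ 0.334 mg/L.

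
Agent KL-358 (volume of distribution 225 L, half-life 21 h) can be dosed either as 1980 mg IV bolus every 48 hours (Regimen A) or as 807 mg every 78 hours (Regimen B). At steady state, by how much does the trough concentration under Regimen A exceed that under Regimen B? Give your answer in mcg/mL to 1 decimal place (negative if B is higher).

2.0 mcg/mL

Regimen A: f = (1/2)^(48/21) ≈ 0.2051; Cmin,ss = (1980/225)·f/(1−f) ≈ 2.271 mcg/mL.
Regimen B: f = (1/2)^(78/21) ≈ 0.0762; Cmin,ss = (807/225)·f/(1−f) ≈ 0.296 mcg/mL.
Difference ≈ 2.271 − 0.296 ≈ 1.975 mcg/mL.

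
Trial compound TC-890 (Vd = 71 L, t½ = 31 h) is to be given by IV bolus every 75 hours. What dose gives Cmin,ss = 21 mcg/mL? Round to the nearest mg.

6485 mg

τ/t½ = 75/31 ≈ 2.4194, so f = (1/2)^(75/31) ≈ 0.186940.
Cmin,ss = (D/Vd)·f/(1−f), so D = Cmin,ss·Vd·(1−f)/f.
D = 21 × 71 × (1−f)/f ≈ 21 × 71 × 4.34931 ≈ 6484.82 mg.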